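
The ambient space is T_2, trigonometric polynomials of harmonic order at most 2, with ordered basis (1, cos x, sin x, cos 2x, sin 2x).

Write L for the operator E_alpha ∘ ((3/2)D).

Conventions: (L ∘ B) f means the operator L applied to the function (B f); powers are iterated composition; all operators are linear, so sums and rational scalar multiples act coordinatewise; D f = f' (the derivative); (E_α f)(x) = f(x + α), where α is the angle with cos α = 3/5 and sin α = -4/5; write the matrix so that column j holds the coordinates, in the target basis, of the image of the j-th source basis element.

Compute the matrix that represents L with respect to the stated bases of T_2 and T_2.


the matrix is [[0, 0, 0, 0, 0]; [0, 6/5, 9/10, 0, 0]; [0, -9/10, 6/5, 0, 0]; [0, 0, 0, 72/25, -21/25]; [0, 0, 0, 21/25, 72/25]] (rows listed top to bottom)

image of 1: 0
image of cos x: (6/5)cos x - (9/10)sin x
image of sin x: (9/10)cos x + (6/5)sin x
image of cos 2x: (72/25)cos 2x + (21/25)sin 2x
image of sin 2x: -(21/25)cos 2x + (72/25)sin 2x
each image's coordinates form column j of the matrix


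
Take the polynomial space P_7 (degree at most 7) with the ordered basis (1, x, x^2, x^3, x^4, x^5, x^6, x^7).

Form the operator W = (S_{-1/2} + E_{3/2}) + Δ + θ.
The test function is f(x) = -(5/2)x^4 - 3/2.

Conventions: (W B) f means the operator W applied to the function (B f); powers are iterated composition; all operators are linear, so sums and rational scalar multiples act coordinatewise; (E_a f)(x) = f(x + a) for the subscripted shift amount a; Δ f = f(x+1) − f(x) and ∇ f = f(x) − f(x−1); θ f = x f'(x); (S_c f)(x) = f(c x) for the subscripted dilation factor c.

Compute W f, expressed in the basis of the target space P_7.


the image equals g(x) = -(405/32)x^4 - 25x^3 - (195/4)x^2 - (175/4)x - 581/32

S_{-1/2} f = -(5/32)x^4 - 3/2
E_{3/2} f = -(5/2)x^4 - 15x^3 - (135/4)x^2 - (135/4)x - 453/32
(S_{-1/2} + E_{3/2}) f = -(85/32)x^4 - 15x^3 - (135/4)x^2 - (135/4)x - 501/32
Δ f = -10x^3 - 15x^2 - 10x - 5/2
θ f = -10x^4
((S_{-1/2} + E_{3/2}) + Δ + θ) f = -(405/32)x^4 - 25x^3 - (195/4)x^2 - (175/4)x - 581/32


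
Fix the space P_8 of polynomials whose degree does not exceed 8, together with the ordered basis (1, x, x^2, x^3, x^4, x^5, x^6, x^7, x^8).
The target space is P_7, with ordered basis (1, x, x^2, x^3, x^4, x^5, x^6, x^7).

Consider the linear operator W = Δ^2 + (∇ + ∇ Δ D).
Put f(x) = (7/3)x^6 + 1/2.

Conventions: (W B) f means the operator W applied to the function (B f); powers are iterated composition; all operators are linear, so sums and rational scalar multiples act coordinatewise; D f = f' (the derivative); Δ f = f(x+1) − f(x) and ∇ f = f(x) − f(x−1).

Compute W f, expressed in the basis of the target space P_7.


Δ f = 14x^5 + 35x^4 + (140/3)x^3 + 35x^2 + 14x + 7/3
Δ Δ f = 70x^4 + 280x^3 + 490x^2 + 420x + 434/3
∇ f = 14x^5 - 35x^4 + (140/3)x^3 - 35x^2 + 14x - 7/3
D f = 14x^5
Δ D f = 70x^4 + 140x^3 + 140x^2 + 70x + 14
∇ Δ D f = 280x^3 + 140x
(∇ + ∇ Δ D) f = 14x^5 - 35x^4 + (980/3)x^3 - 35x^2 + 154x - 7/3
(Δ^2 + (∇ + ∇ Δ D)) f = 14x^5 + 35x^4 + (1820/3)x^3 + 455x^2 + 574x + 427/3

g(x) = 14x^5 + 35x^4 + (1820/3)x^3 + 455x^2 + 574x + 427/3


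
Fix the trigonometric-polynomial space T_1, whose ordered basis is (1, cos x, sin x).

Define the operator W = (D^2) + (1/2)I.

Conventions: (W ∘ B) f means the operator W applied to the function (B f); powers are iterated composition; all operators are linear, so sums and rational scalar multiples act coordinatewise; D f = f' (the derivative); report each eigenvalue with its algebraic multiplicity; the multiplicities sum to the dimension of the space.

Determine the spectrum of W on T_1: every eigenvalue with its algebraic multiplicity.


λ = -1/2 (multiplicity 2), λ = 1/2 (multiplicity 1)

image of 1: 1/2
image of cos x: -(1/2)cos x
image of sin x: -(1/2)sin x
the matrix is diagonal; its diagonal is (1/2, -1/2, -1/2)
for a triangular matrix the eigenvalues are the diagonal entries, with algebraic multiplicity their repetition count


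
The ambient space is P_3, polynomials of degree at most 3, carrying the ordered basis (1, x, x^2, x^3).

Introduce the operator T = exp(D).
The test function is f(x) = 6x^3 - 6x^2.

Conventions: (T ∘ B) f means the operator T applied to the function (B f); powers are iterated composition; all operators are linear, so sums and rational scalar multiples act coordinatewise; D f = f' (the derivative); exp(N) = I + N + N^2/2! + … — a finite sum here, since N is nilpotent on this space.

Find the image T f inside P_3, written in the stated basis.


order-1 term: 18x^2 - 12x
order-2 term: 18x - 6
order-3 term: 6
the series for exp(D) f terminates at order 3
exp(D) f = 6x^3 + 12x^2 + 6x

the result is g(x) = 6x^3 + 12x^2 + 6x


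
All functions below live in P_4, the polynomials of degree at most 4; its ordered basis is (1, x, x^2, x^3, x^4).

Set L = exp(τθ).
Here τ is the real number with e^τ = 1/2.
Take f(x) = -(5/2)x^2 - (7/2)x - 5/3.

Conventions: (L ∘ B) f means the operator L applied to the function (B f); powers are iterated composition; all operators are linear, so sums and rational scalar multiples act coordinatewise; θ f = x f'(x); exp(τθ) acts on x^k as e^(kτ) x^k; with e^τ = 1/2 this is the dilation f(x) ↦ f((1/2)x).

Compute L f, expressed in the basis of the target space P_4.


exp(τθ) x^k = e^(kτ) x^k; with e^τ = 1/2 this sends x^k to (1/2)^k x^k
x ↦ 1/2 x
x^2 ↦ 1/4 x^2
applying this coordinatewise to f: exp(τθ) f = -(5/8)x^2 - (7/4)x - 5/3

g(x) = -(5/8)x^2 - (7/4)x - 5/3


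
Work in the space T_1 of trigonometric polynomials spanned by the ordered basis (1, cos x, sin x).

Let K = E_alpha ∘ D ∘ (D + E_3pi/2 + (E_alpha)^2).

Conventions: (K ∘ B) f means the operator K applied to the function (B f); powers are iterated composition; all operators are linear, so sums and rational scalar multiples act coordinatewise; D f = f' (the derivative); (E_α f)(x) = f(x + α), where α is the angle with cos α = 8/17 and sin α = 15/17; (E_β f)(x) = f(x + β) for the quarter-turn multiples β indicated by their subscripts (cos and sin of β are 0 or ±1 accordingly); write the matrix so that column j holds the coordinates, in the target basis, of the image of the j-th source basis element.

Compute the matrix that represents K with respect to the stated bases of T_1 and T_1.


image of 1: 0
image of cos x: (495/4913)cos x + (4888/4913)sin x
image of sin x: -(4888/4913)cos x + (495/4913)sin x
each image's coordinates form column j of the matrix

the matrix is [[0, 0, 0]; [0, 495/4913, -4888/4913]; [0, 4888/4913, 495/4913]] (rows listed top to bottom)


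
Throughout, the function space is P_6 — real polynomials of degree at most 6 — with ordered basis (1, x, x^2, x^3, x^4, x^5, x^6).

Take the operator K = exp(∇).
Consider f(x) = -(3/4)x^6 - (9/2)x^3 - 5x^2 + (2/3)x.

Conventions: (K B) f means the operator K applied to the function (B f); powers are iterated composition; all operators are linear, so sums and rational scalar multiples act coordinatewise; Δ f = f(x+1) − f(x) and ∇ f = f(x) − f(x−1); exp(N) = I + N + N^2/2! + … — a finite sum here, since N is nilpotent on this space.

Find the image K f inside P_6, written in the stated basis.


the result is g(x) = -(3/4)x^6 - (9/2)x^5 + (21/2)x^3 - (119/4)x^2 - (55/3)x + 143/12

order-1 term: -(9/2)x^5 + (45/4)x^4 - 15x^3 - (9/4)x^2 - x + 23/12
order-2 term: -(45/4)x^4 + 45x^3 - (315/4)x^2 + 54x - 59/4
order-3 term: -15x^3 + (135/2)x^2 - (225/2)x + 63
order-4 term: -(45/4)x^2 + 45x - 195/4
order-5 term: -(9/2)x + 45/4
order-6 term: -3/4
the series for exp(∇) f terminates at order 6
exp(∇) f = -(3/4)x^6 - (9/2)x^5 + (21/2)x^3 - (119/4)x^2 - (55/3)x + 143/12


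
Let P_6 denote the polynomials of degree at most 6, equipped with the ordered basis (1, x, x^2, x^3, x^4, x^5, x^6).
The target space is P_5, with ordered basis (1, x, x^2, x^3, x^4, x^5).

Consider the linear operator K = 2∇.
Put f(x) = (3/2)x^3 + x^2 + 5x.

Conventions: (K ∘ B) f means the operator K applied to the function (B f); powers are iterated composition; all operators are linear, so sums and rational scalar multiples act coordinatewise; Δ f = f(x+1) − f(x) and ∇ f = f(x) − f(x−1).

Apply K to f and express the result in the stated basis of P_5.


the image equals g(x) = 9x^2 - 5x + 11

∇ f = (9/2)x^2 - (5/2)x + 11/2
(2∇) f = 9x^2 - 5x + 11


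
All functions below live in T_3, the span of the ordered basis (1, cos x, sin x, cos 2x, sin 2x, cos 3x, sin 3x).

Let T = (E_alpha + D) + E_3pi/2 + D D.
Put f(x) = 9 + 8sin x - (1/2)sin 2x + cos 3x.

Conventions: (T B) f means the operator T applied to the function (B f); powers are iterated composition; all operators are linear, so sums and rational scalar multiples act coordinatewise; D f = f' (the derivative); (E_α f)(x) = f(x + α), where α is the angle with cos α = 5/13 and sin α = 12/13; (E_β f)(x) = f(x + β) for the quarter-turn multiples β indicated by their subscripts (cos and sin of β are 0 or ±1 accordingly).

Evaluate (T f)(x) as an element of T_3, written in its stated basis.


g(x) = 18 + (96/13)cos x - (64/13)sin x - (229/169)cos 2x + (482/169)sin 2x - (21808/2197)cos 3x - (7960/2197)sin 3x

E_alpha f = 9 + (96/13)cos x + (40/13)sin x - (60/169)cos 2x + (119/338)sin 2x - (2035/2197)cos 3x + (828/2197)sin 3x
D f = 8cos x - cos 2x - 3sin 3x
(E_alpha + D) f = 9 + (200/13)cos x + (40/13)sin x - (229/169)cos 2x + (119/338)sin 2x - (2035/2197)cos 3x - (5763/2197)sin 3x
E_3pi/2 f = 9 - 8cos x + (1/2)sin 2x - sin 3x
D f = 8cos x - cos 2x - 3sin 3x
D D f = -8sin x + 2sin 2x - 9cos 3x
((E_alpha + D) + E_3pi/2 + D D) f = 18 + (96/13)cos x - (64/13)sin x - (229/169)cos 2x + (482/169)sin 2x - (21808/2197)cos 3x - (7960/2197)sin 3x


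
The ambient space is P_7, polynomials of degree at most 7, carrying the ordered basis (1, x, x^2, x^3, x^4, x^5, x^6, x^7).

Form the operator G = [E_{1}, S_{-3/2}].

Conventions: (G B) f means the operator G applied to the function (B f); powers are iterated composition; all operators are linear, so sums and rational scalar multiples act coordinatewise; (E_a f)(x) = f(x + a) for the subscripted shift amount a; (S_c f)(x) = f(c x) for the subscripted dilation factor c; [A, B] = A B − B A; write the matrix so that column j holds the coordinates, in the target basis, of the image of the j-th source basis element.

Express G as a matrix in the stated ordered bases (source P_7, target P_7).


the matrix is [[0, -5/2, 5/4, -35/8, 65/16, -275/32, 665/64, -2315/128]; [0, 0, 15/2, -45/8, 105/4, -975/32, 2475/32, -13965/128]; [0, 0, 0, -135/8, 135/8, -1575/16, 8775/64, -51975/128]; [0, 0, 0, 0, 135/4, -675/16, 4725/16, -61425/128]; [0, 0, 0, 0, 0, -2025/32, 6075/64, -99225/128]; [0, 0, 0, 0, 0, 0, 3645/32, -25515/128]; [0, 0, 0, 0, 0, 0, 0, -25515/128]; [0, 0, 0, 0, 0, 0, 0, 0]] (rows listed top to bottom)

image of 1: 0
image of x: -5/2
image of x^2: (15/2)x + 5/4
image of x^3: -(135/8)x^2 - (45/8)x - 35/8
image of x^4: (135/4)x^3 + (135/8)x^2 + (105/4)x + 65/16
image of x^5: -(2025/32)x^4 - (675/16)x^3 - (1575/16)x^2 - (975/32)x - 275/32
image of x^6: (3645/32)x^5 + (6075/64)x^4 + (4725/16)x^3 + (8775/64)x^2 + (2475/32)x + 665/64
image of x^7: -(25515/128)x^6 - (25515/128)x^5 - (99225/128)x^4 - (61425/128)x^3 - (51975/128)x^2 - (13965/128)x - 2315/128
each image's coordinates form column j of the matrix


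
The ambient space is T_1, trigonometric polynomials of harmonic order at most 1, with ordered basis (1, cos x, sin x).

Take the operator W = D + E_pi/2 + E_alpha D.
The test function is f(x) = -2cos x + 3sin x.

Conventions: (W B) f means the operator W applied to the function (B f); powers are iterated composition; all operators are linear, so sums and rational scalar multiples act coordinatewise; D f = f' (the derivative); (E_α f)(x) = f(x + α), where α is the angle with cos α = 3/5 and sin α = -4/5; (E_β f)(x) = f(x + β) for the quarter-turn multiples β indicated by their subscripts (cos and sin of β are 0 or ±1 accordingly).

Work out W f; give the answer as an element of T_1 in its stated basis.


the result is g(x) = (31/5)cos x + (38/5)sin x

D f = 3cos x + 2sin x
E_pi/2 f = 3cos x + 2sin x
D f = 3cos x + 2sin x
E_alpha D f = (1/5)cos x + (18/5)sin x
(D + E_pi/2 + E_alpha D) f = (31/5)cos x + (38/5)sin x


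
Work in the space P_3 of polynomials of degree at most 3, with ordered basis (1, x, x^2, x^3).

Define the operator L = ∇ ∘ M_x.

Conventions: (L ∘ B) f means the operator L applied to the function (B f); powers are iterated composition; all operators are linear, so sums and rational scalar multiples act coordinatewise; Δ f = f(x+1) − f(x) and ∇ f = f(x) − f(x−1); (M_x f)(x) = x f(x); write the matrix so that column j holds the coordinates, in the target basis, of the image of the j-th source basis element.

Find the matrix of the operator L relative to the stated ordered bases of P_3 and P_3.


image of 1: 1
image of x: 2x - 1
image of x^2: 3x^2 - 3x + 1
image of x^3: 4x^3 - 6x^2 + 4x - 1
each image's coordinates form column j of the matrix

the matrix is [[1, -1, 1, -1]; [0, 2, -3, 4]; [0, 0, 3, -6]; [0, 0, 0, 4]] (rows listed top to bottom)


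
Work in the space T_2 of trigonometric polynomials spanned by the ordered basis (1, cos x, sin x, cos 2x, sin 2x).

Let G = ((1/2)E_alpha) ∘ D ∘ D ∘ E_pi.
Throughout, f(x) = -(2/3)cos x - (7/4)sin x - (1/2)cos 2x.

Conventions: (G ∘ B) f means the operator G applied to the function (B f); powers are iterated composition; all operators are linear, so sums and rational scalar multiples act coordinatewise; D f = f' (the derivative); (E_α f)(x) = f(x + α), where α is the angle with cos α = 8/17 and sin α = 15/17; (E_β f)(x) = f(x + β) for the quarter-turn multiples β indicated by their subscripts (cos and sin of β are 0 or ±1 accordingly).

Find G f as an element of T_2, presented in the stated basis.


E_pi f = (2/3)cos x + (7/4)sin x - (1/2)cos 2x
D E_pi f = (7/4)cos x - (2/3)sin x + sin 2x
D (D ∘ E_pi) f = -(2/3)cos x - (7/4)sin x + 2cos 2x
E_alpha D (D ∘ E_pi) f = -(379/204)cos x - (4/17)sin x - (322/289)cos 2x - (480/289)sin 2x
((1/2)E_alpha) D (D ∘ E_pi) f = -(379/408)cos x - (2/17)sin x - (161/289)cos 2x - (240/289)sin 2x

g(x) = -(379/408)cos x - (2/17)sin x - (161/289)cos 2x - (240/289)sin 2x


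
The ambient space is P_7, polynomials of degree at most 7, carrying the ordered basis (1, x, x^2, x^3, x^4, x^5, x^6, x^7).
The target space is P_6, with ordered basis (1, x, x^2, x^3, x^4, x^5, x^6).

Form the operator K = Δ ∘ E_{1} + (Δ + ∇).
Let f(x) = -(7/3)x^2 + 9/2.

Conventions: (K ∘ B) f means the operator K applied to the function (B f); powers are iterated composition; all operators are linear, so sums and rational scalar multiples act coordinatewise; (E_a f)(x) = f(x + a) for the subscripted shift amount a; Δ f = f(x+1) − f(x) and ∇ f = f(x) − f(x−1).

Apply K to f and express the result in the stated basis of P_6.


E_{1} f = -(7/3)x^2 - (14/3)x + 13/6
Δ E_{1} f = -(14/3)x - 7
Δ f = -(14/3)x - 7/3
∇ f = -(14/3)x + 7/3
(Δ + ∇) f = -(28/3)x
(Δ ∘ E_{1} + (Δ + ∇)) f = -14x - 7

the image equals g(x) = -14x - 7


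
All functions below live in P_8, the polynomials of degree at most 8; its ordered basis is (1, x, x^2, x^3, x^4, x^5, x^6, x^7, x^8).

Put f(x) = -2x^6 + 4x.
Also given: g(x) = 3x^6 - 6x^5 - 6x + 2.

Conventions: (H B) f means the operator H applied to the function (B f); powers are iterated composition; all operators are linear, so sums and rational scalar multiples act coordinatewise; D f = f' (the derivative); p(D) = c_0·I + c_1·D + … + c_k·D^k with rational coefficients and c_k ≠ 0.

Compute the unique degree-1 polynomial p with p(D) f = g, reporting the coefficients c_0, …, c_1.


p(D) = -(3/2)·I + (1/2)·D, i.e. c_0 = -3/2, c_1 = 1/2

D^0 f = -2x^6 + 4x
D^1 f = -12x^5 + 4
matching coefficients of g against c_0 f + c_1 Df + … from the top degree down determines the c_i
solution: c_0 = -3/2, c_1 = 1/2


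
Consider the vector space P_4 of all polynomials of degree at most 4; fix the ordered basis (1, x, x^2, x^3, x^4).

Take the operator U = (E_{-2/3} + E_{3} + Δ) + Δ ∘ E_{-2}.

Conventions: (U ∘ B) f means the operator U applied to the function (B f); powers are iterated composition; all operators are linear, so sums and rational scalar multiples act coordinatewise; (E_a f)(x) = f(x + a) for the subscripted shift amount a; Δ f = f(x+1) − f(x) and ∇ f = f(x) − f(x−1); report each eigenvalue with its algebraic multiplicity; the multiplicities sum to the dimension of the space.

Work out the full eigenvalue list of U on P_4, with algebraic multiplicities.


λ = 2 (multiplicity 5)

image of 1: 2
image of x: 2x + 13/3
image of x^2: 2x^2 + (26/3)x + 67/9
image of x^3: 2x^3 + 13x^2 + (67/3)x + 937/27
image of x^4: 2x^4 + (52/3)x^3 + (134/3)x^2 + (3748/27)x + 5443/81
the matrix is upper triangular; its diagonal is (2, 2, 2, 2, 2)
for a triangular matrix the eigenvalues are the diagonal entries, with algebraic multiplicity their repetition count


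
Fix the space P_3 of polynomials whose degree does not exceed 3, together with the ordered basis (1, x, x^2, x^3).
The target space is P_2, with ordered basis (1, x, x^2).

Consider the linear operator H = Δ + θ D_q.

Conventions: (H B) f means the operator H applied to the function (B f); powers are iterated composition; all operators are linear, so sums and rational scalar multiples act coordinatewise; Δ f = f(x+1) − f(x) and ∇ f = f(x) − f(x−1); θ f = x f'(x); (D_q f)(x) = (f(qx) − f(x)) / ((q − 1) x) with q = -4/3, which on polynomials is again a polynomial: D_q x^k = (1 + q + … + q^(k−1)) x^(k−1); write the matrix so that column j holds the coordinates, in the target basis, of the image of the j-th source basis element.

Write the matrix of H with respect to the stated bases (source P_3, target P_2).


the matrix is [[0, 1, 1, 1]; [0, 0, 5/3, 3]; [0, 0, 0, 53/9]] (rows listed top to bottom)

image of 1: 0
image of x: 1
image of x^2: (5/3)x + 1
image of x^3: (53/9)x^2 + 3x + 1
each image's coordinates form column j of the matrix


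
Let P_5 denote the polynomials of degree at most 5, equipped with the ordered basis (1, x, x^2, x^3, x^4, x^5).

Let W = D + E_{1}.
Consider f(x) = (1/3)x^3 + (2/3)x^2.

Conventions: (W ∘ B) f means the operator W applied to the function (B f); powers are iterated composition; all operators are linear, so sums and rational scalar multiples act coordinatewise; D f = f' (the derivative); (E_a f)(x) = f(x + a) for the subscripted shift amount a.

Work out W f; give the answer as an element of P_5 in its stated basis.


the image equals g(x) = (1/3)x^3 + (8/3)x^2 + (11/3)x + 1

D f = x^2 + (4/3)x
E_{1} f = (1/3)x^3 + (5/3)x^2 + (7/3)x + 1
(D + E_{1}) f = (1/3)x^3 + (8/3)x^2 + (11/3)x + 1


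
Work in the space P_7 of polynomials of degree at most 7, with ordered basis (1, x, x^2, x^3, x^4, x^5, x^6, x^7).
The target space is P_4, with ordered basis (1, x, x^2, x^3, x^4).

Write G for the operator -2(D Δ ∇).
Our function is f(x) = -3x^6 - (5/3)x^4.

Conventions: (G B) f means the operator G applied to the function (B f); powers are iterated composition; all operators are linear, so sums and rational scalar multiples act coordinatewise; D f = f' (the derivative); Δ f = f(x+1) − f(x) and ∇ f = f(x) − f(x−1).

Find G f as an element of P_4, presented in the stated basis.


∇ f = -18x^5 + 45x^4 - (200/3)x^3 + 55x^2 - (74/3)x + 14/3
Δ ∇ f = -90x^4 - 110x^2 - 28/3
D Δ ∇ f = -360x^3 - 220x
(-2(D Δ ∇)) f = 720x^3 + 440x

g(x) = 720x^3 + 440x


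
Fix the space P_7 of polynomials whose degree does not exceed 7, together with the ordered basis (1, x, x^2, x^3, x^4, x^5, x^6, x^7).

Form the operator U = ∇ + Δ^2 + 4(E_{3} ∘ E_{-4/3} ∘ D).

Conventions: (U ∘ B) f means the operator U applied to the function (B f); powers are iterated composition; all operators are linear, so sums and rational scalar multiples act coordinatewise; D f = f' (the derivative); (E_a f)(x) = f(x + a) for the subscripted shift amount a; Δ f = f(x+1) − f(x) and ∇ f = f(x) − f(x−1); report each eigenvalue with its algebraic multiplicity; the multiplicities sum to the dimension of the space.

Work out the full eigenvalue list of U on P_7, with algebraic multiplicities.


image of 1: 0
image of x: 5
image of x^2: 10x + 43/3
image of x^3: 15x^2 + 43x + 121/3
image of x^4: 20x^3 + 86x^2 + (484/3)x + 2351/27
image of x^5: 25x^4 + (430/3)x^3 + (1210/3)x^2 + (11755/27)x + 15011/81
image of x^6: 30x^5 + 215x^4 + (2420/3)x^3 + (11755/9)x^2 + (30022/27)x + 29941/81
image of x^7: 35x^6 + 301x^5 + (4235/3)x^4 + (82285/27)x^3 + (105077/27)x^2 + (209587/81)x + 530083/729
the matrix is upper triangular; its diagonal is (0, 0, 0, 0, 0, 0, 0, 0)
for a triangular matrix the eigenvalues are the diagonal entries, with algebraic multiplicity their repetition count

λ = 0 (multiplicity 8)


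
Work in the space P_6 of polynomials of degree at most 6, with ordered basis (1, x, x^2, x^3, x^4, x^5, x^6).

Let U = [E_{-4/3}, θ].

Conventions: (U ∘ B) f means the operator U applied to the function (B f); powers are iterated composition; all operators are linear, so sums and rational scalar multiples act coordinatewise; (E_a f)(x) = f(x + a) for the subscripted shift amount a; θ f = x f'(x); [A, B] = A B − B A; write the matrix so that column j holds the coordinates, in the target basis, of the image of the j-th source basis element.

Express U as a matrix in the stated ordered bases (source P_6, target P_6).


the matrix is [[0, -4/3, 32/9, -64/9, 1024/81, -5120/243, 8192/243]; [0, 0, -8/3, 32/3, -256/9, 5120/81, -10240/81]; [0, 0, 0, -4, 64/3, -640/9, 5120/27]; [0, 0, 0, 0, -16/3, 320/9, -1280/9]; [0, 0, 0, 0, 0, -20/3, 160/3]; [0, 0, 0, 0, 0, 0, -8]; [0, 0, 0, 0, 0, 0, 0]] (rows listed top to bottom)

image of 1: 0
image of x: -4/3
image of x^2: -(8/3)x + 32/9
image of x^3: -4x^2 + (32/3)x - 64/9
image of x^4: -(16/3)x^3 + (64/3)x^2 - (256/9)x + 1024/81
image of x^5: -(20/3)x^4 + (320/9)x^3 - (640/9)x^2 + (5120/81)x - 5120/243
image of x^6: -8x^5 + (160/3)x^4 - (1280/9)x^3 + (5120/27)x^2 - (10240/81)x + 8192/243
each image's coordinates form column j of the matrix


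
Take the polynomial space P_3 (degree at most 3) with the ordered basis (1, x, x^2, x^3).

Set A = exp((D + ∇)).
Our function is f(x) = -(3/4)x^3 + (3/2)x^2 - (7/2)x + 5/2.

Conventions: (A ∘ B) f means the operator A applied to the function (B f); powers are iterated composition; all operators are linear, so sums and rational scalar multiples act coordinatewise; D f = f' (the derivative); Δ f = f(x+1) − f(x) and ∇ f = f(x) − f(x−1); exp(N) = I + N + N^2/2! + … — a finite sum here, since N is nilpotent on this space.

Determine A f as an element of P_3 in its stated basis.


order-1 term: -(9/2)x^2 + (33/4)x - 37/4
order-2 term: -9x + 21/2
order-3 term: -6
the series for exp((D + ∇)) f terminates at order 3
exp((D + ∇)) f = -(3/4)x^3 - 3x^2 - (17/4)x - 9/4

g(x) = -(3/4)x^3 - 3x^2 - (17/4)x - 9/4


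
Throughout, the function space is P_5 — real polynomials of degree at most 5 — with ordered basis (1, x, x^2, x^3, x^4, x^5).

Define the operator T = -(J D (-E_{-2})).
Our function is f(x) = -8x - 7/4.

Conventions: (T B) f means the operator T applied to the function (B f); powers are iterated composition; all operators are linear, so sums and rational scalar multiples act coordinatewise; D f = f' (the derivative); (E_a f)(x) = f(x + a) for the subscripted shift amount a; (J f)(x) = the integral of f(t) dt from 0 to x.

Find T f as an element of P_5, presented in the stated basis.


the image equals g(x) = -8x

E_{-2} f = -8x + 57/4
(-E_{-2}) f = 8x - 57/4
D (-E_{-2}) f = 8
J D (-E_{-2}) f = 8x
(-(J D (-E_{-2}))) f = -8x


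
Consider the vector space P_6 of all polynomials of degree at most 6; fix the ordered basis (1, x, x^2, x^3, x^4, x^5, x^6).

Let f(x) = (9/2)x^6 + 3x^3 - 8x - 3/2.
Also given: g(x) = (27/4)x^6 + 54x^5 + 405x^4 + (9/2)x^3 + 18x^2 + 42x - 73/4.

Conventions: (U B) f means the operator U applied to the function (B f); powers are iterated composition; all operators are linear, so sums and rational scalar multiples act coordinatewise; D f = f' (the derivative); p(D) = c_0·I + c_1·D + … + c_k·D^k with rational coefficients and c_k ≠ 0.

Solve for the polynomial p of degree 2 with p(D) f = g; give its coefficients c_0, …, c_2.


c_0 = 3/2, c_1 = 2, c_2 = 3

D^0 f = (9/2)x^6 + 3x^3 - 8x - 3/2
D^1 f = 27x^5 + 9x^2 - 8
D^2 f = 135x^4 + 18x
matching coefficients of g against c_0 f + c_1 Df + … from the top degree down determines the c_i
solution: c_0 = 3/2, c_1 = 2, c_2 = 3


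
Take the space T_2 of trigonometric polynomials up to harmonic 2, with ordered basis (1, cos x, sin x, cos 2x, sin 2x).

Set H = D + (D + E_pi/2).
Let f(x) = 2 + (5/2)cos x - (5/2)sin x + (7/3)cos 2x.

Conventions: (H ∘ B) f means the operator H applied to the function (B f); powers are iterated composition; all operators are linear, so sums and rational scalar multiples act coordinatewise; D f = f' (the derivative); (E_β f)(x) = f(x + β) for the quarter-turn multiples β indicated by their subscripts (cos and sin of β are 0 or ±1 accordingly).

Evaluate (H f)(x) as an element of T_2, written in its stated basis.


the image equals g(x) = 2 - (15/2)cos x - (15/2)sin x - (7/3)cos 2x - (28/3)sin 2x

D f = -(5/2)cos x - (5/2)sin x - (14/3)sin 2x
D f = -(5/2)cos x - (5/2)sin x - (14/3)sin 2x
E_pi/2 f = 2 - (5/2)cos x - (5/2)sin x - (7/3)cos 2x
(D + E_pi/2) f = 2 - 5cos x - 5sin x - (7/3)cos 2x - (14/3)sin 2x
(D + (D + E_pi/2)) f = 2 - (15/2)cos x - (15/2)sin x - (7/3)cos 2x - (28/3)sin 2x


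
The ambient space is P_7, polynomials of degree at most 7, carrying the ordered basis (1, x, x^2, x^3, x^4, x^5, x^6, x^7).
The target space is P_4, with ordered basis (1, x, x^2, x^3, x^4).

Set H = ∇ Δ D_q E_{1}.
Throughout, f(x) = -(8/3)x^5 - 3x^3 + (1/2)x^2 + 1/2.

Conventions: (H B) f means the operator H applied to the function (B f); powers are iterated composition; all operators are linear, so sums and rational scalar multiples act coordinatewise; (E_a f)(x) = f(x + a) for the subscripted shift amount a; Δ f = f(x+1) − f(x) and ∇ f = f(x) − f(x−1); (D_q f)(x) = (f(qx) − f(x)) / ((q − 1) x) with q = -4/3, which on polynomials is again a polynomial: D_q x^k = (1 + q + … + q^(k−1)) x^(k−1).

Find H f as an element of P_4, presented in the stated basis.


E_{1} f = -(8/3)x^5 - (40/3)x^4 - (89/3)x^3 - (211/6)x^2 - (64/3)x - 14/3
D_q E_{1} f = -(1448/243)x^4 + (1000/81)x^3 - (1157/27)x^2 + (211/18)x - 64/3
Δ D_q E_{1} f = -(5792/243)x^3 + (104/81)x^2 - (17618/243)x - 12025/486
∇ (Δ D_q E_{1}) f = -(5792/81)x^2 + (2000/27)x - 23722/243

the image equals g(x) = -(5792/81)x^2 + (2000/27)x - 23722/243


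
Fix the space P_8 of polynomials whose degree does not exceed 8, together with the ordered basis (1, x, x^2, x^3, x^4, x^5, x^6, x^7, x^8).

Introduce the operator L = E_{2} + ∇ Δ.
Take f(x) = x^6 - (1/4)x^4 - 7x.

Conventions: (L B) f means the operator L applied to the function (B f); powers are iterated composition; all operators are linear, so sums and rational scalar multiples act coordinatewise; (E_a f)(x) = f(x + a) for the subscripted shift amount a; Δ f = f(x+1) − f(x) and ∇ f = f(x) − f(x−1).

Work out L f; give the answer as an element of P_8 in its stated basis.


E_{2} f = x^6 + 12x^5 + (239/4)x^4 + 158x^3 + 234x^2 + 177x + 46
Δ f = 6x^5 + 15x^4 + 19x^3 + (27/2)x^2 + 5x - 25/4
∇ Δ f = 30x^4 + 27x^2 + 3/2
(E_{2} + ∇ Δ) f = x^6 + 12x^5 + (359/4)x^4 + 158x^3 + 261x^2 + 177x + 95/2

the result is g(x) = x^6 + 12x^5 + (359/4)x^4 + 158x^3 + 261x^2 + 177x + 95/2


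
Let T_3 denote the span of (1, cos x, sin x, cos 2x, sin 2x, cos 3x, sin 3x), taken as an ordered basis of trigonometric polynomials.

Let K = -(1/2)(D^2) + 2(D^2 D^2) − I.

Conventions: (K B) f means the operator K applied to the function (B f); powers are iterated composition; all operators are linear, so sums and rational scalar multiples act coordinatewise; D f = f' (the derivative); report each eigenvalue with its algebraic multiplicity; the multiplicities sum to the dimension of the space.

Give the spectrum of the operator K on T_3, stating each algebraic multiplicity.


image of 1: -1
image of cos x: (3/2)cos x
image of sin x: (3/2)sin x
image of cos 2x: 33cos 2x
image of sin 2x: 33sin 2x
image of cos 3x: (331/2)cos 3x
image of sin 3x: (331/2)sin 3x
the matrix is diagonal; its diagonal is (-1, 3/2, 3/2, 33, 33, 331/2, 331/2)
for a triangular matrix the eigenvalues are the diagonal entries, with algebraic multiplicity their repetition count

λ = -1 (multiplicity 1), λ = 3/2 (multiplicity 2), λ = 33 (multiplicity 2), λ = 331/2 (multiplicity 2)


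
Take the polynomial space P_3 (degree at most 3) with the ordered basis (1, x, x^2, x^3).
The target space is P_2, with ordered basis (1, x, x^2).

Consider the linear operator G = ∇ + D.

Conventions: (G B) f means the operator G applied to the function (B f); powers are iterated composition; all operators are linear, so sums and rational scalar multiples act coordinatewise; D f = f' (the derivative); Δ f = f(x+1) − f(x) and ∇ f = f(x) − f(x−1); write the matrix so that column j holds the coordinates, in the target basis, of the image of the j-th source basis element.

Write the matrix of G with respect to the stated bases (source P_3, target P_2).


the matrix is [[0, 2, -1, 1]; [0, 0, 4, -3]; [0, 0, 0, 6]] (rows listed top to bottom)

image of 1: 0
image of x: 2
image of x^2: 4x - 1
image of x^3: 6x^2 - 3x + 1
each image's coordinates form column j of the matrix


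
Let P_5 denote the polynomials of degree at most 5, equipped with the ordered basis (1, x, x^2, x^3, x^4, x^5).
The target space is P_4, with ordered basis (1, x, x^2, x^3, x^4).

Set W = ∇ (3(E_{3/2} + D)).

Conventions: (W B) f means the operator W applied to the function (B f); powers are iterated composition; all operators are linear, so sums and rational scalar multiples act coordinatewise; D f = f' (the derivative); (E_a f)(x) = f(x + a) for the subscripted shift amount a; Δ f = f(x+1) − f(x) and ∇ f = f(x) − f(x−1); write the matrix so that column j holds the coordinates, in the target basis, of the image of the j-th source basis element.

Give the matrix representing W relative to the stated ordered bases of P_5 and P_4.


image of 1: 0
image of x: 3
image of x^2: 6x + 12
image of x^3: 9x^2 + 36x + 3/4
image of x^4: 12x^3 + 72x^2 + 3x + 27
image of x^5: 15x^4 + 120x^3 + (15/2)x^2 + 135x + 123/16
each image's coordinates form column j of the matrix

the matrix is [[0, 3, 12, 3/4, 27, 123/16]; [0, 0, 6, 36, 3, 135]; [0, 0, 0, 9, 72, 15/2]; [0, 0, 0, 0, 12, 120]; [0, 0, 0, 0, 0, 15]] (rows listed top to bottom)


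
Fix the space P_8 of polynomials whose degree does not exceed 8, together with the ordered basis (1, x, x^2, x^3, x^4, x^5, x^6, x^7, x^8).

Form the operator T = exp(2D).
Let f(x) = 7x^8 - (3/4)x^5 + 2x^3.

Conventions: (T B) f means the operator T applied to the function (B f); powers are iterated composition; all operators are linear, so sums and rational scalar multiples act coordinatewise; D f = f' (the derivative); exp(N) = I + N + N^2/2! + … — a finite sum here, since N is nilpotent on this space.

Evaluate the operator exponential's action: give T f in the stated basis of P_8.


the result is g(x) = 7x^8 + 112x^7 + 784x^6 + (12541/4)x^5 + (15665/2)x^4 + 12516x^3 + 12496x^2 + 7132x + 1784

order-1 term: 112x^7 - (15/2)x^4 + 12x^2
order-2 term: 784x^6 - 30x^3 + 24x
order-3 term: 3136x^5 - 60x^2 + 16
order-4 term: 7840x^4 - 60x
order-5 term: 12544x^3 - 24
order-6 term: 12544x^2
order-7 term: 7168x
order-8 term: 1792
the series for exp(2D) f terminates at order 8
exp(2D) f = 7x^8 + 112x^7 + 784x^6 + (12541/4)x^5 + (15665/2)x^4 + 12516x^3 + 12496x^2 + 7132x + 1784


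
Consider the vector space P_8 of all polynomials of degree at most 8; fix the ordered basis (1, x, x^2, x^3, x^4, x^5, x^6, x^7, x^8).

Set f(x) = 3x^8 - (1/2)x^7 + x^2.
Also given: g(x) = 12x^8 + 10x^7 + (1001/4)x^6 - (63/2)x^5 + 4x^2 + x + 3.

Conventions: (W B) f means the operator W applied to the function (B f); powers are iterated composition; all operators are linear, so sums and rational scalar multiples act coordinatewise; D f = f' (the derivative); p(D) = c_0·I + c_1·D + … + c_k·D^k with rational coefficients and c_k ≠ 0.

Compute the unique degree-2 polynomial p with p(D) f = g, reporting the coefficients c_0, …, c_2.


p(D) = 4·I + (1/2)·D + (3/2)·D^2, i.e. c_0 = 4, c_1 = 1/2, c_2 = 3/2

D^0 f = 3x^8 - (1/2)x^7 + x^2
D^1 f = 24x^7 - (7/2)x^6 + 2x
D^2 f = 168x^6 - 21x^5 + 2
matching coefficients of g against c_0 f + c_1 Df + … from the top degree down determines the c_i
solution: c_0 = 4, c_1 = 1/2, c_2 = 3/2


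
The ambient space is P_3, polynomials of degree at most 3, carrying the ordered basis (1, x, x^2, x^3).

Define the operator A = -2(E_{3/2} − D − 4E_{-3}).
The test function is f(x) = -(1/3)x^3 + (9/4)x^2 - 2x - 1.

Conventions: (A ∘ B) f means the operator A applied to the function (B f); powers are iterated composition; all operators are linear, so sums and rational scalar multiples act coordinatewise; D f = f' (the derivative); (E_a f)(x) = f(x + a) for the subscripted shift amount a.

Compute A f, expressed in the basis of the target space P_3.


the image equals g(x) = -2x^3 + (77/2)x^2 - 192x + 2161/8

E_{3/2} f = -(1/3)x^3 + (3/4)x^2 + (5/2)x - 1/16
D f = -x^2 + (9/2)x - 2
(-D) f = x^2 - (9/2)x + 2
E_{-3} f = -(1/3)x^3 + (21/4)x^2 - (49/2)x + 137/4
(-4E_{-3}) f = (4/3)x^3 - 21x^2 + 98x - 137
(E_{3/2} − D − 4E_{-3}) f = x^3 - (77/4)x^2 + 96x - 2161/16
(-2(E_{3/2} − D − 4E_{-3})) f = -2x^3 + (77/2)x^2 - 192x + 2161/8


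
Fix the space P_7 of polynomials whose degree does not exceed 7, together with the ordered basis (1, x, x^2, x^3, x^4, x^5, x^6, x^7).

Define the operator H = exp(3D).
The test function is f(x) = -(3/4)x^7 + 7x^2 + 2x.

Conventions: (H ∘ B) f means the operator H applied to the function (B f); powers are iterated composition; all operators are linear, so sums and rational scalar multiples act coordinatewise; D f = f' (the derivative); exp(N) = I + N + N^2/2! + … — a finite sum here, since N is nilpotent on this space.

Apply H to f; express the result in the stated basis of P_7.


order-1 term: -(63/4)x^6 + 42x + 6
order-2 term: -(567/4)x^5 + 63
order-3 term: -(2835/4)x^4
order-4 term: -(8505/4)x^3
order-5 term: -(15309/4)x^2
order-6 term: -(15309/4)x
order-7 term: -6561/4
the series for exp(3D) f terminates at order 7
exp(3D) f = -(3/4)x^7 - (63/4)x^6 - (567/4)x^5 - (2835/4)x^4 - (8505/4)x^3 - (15281/4)x^2 - (15133/4)x - 6285/4

g(x) = -(3/4)x^7 - (63/4)x^6 - (567/4)x^5 - (2835/4)x^4 - (8505/4)x^3 - (15281/4)x^2 - (15133/4)x - 6285/4


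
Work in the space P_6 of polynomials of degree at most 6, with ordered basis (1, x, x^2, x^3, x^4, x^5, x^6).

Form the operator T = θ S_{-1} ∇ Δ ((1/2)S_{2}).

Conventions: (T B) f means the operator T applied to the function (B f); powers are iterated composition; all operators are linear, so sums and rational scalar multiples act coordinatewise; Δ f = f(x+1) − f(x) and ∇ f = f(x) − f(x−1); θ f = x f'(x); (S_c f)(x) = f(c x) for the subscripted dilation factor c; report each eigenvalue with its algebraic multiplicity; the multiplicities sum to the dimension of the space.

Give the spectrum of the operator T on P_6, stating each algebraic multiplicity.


λ = 0 (multiplicity 7)

image of 1: 0
image of x: 0
image of x^2: 0
image of x^3: -24x
image of x^4: 192x^2
image of x^5: -960x^3 - 160x
image of x^6: 3840x^4 + 1920x^2
the matrix is upper triangular; its diagonal is (0, 0, 0, 0, 0, 0, 0)
for a triangular matrix the eigenvalues are the diagonal entries, with algebraic multiplicity their repetition count


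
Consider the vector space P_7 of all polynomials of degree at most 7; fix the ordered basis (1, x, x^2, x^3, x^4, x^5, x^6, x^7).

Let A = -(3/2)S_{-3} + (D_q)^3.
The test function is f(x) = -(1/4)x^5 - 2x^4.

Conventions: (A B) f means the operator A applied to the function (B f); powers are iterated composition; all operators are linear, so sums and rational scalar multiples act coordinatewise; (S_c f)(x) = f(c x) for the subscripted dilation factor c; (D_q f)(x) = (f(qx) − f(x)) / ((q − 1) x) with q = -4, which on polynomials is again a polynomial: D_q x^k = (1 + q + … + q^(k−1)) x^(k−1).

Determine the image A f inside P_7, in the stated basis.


the result is g(x) = -(729/8)x^5 + 243x^4 + (135915/4)x^2 - 3978x

S_{-3} f = (243/4)x^5 - 162x^4
(-(3/2)S_{-3}) f = -(729/8)x^5 + 243x^4
D_q f = -(205/4)x^4 + 102x^3
D_q D_q f = (10455/4)x^3 + 1326x^2
D_q D_q D_q f = (135915/4)x^2 - 3978x
(-(3/2)S_{-3} + (D_q)^3) f = -(729/8)x^5 + 243x^4 + (135915/4)x^2 - 3978x


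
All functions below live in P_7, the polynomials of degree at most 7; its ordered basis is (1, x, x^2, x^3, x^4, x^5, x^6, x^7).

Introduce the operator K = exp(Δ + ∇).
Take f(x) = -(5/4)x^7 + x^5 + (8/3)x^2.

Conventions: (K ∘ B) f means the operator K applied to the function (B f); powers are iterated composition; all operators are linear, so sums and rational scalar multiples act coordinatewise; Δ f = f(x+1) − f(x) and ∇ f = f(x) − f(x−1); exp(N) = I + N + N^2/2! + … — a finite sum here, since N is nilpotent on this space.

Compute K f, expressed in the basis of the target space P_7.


order-1 term: -(35/2)x^6 - (155/2)x^4 - (65/2)x^2 + (32/3)x - 1/2
order-2 term: -105x^5 - 660x^3 - 480x + 32/3
order-3 term: -350x^4 - 2020x^2 - 830
order-4 term: -700x^3 - 2720x
order-5 term: -840x^2 - 1368
order-6 term: -560x
order-7 term: -160
the series for exp(Δ + ∇) f terminates at order 7
exp(Δ + ∇) f = -(5/4)x^7 - (35/2)x^6 - 104x^5 - (855/2)x^4 - 1360x^3 - (17339/6)x^2 - (11248/3)x - 14087/6

the result is g(x) = -(5/4)x^7 - (35/2)x^6 - 104x^5 - (855/2)x^4 - 1360x^3 - (17339/6)x^2 - (11248/3)x - 14087/6


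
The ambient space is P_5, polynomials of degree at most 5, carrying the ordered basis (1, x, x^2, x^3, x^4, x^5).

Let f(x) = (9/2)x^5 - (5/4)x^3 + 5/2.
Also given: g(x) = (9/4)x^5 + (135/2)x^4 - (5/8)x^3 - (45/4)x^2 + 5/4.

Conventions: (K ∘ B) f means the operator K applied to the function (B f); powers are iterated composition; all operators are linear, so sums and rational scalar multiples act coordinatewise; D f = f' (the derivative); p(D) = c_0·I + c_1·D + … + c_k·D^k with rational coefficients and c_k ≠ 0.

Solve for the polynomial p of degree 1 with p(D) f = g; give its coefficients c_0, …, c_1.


D^0 f = (9/2)x^5 - (5/4)x^3 + 5/2
D^1 f = (45/2)x^4 - (15/4)x^2
matching coefficients of g against c_0 f + c_1 Df + … from the top degree down determines the c_i
solution: c_0 = 1/2, c_1 = 3

c_0 = 1/2, c_1 = 3


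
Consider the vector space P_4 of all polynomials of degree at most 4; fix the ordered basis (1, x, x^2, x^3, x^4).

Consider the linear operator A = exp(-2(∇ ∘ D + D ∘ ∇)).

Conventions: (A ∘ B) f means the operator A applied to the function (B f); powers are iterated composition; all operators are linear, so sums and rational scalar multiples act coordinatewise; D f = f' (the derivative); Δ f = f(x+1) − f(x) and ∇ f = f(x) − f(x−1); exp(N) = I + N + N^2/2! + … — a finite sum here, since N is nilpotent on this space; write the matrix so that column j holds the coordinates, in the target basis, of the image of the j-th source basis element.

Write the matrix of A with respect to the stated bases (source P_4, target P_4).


the matrix is [[1, 0, -8, 12, 176]; [0, 1, 0, -24, 48]; [0, 0, 1, 0, -48]; [0, 0, 0, 1, 0]; [0, 0, 0, 0, 1]] (rows listed top to bottom)

image of 1: 1
image of x: x
image of x^2: x^2 - 8
image of x^3: x^3 - 24x + 12
image of x^4: x^4 - 48x^2 + 48x + 176
each image's coordinates form column j of the matrix


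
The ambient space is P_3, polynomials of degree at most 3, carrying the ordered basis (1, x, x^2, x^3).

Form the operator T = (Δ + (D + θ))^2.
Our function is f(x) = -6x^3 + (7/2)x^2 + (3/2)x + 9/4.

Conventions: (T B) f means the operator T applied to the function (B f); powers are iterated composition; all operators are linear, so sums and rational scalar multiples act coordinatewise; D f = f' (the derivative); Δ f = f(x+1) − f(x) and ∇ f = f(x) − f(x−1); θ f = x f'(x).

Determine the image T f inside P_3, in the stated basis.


the result is g(x) = -54x^3 - 166x^2 - (345/2)x - 52

Δ f = -18x^2 - 11x - 1
D f = -18x^2 + 7x + 3/2
θ f = -18x^3 + 7x^2 + (3/2)x
(D + θ) f = -18x^3 - 11x^2 + (17/2)x + 3/2
(Δ + (D + θ)) f = -18x^3 - 29x^2 - (5/2)x + 1/2
Δ (Δ + (D + θ)) f = -54x^2 - 112x - 99/2
D (Δ + (D + θ)) f = -54x^2 - 58x - 5/2
θ (Δ + (D + θ)) f = -54x^3 - 58x^2 - (5/2)x
(D + θ) (Δ + (D + θ)) f = -54x^3 - 112x^2 - (121/2)x - 5/2
(Δ + (D + θ)) (Δ + (D + θ)) f = -54x^3 - 166x^2 - (345/2)x - 52
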